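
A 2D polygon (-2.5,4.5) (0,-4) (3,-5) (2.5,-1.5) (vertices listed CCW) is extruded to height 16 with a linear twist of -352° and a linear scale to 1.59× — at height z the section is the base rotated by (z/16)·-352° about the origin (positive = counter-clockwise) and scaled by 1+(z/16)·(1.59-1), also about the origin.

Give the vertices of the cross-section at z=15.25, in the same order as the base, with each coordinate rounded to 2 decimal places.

Cross-section at z=15.25: (-6.47,4.78) (2.59,-5.69) (7.50,-5.16) (4.53,-0.51)

t = z/height = 15.25/16 = 0.953125
s = 1 + (scale-1)·z/height = 1 + (1.59-1)·15.25/16 = 1.562344
θ = twist·z/height = -352°·15.25/16 = -335.5000° = -5.855580 rad
cos θ = 0.909961, sin θ = 0.414693 (intermediates below are computed at full precision and shown rounded to 5 d.p.)
v1: (-2.5,4.5) → rotate → (-4.14102,3.05809) → ×s → (-6.46970,4.77779) → (-6.47,4.78)
v2: (0,-4) → rotate → (1.65877,-3.63985) → ×s → (2.59157,-5.68669) → (2.59,-5.69)
v3: (3,-5) → rotate → (4.80335,-3.30573) → ×s → (7.50448,-5.16468) → (7.50,-5.16)
v4: (2.5,-1.5) → rotate → (2.89694,-0.32821) → ×s → (4.52602,-0.51277) → (4.53,-0.51)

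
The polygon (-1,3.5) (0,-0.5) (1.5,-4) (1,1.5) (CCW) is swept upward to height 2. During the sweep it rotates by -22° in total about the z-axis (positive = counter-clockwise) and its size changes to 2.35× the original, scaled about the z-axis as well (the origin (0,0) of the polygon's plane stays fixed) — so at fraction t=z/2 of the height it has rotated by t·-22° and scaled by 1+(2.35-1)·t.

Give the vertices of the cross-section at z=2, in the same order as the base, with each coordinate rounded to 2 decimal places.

t = z/height = 2/2 = 1
s = 1 + (scale-1)·z/height = 1 + (2.35-1)·2/2 = 2.350000
θ = twist·z/height = -22°·2/2 = -22.0000° = -0.383972 rad
cos θ = 0.927184, sin θ = -0.374607 (intermediates below are computed at full precision and shown rounded to 5 d.p.)
v1: (-1,3.5) → rotate → (0.38394,3.61975) → ×s → (0.90226,8.50641) → (0.90,8.51)
v2: (0,-0.5) → rotate → (-0.18730,-0.46359) → ×s → (-0.44016,-1.08944) → (-0.44,-1.09)
v3: (1.5,-4) → rotate → (-0.10765,-4.27065) → ×s → (-0.25298,-10.03602) → (-0.25,-10.04)
v4: (1,1.5) → rotate → (1.48909,1.01617) → ×s → (3.49937,2.38800) → (3.50,2.39)

Cross-section at z=2: (0.90,8.51) (-0.44,-1.09) (-0.25,-10.04) (3.50,2.39)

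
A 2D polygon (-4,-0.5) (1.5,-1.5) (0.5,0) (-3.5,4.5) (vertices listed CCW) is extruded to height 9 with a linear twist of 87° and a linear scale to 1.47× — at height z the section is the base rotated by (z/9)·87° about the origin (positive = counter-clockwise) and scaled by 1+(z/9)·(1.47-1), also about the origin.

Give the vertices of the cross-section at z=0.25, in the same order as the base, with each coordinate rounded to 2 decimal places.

t = z/height = 0.25/9 = 0.0277778
s = 1 + (scale-1)·z/height = 1 + (1.47-1)·0.25/9 = 1.013056
θ = twist·z/height = 87°·0.25/9 = 2.4167° = 0.042179 rad
cos θ = 0.999111, sin θ = 0.042166 (intermediates below are computed at full precision and shown rounded to 5 d.p.)
v1: (-4,-0.5) → rotate → (-3.97536,-0.66822) → ×s → (-4.02726,-0.67694) → (-4.03,-0.68)
v2: (1.5,-1.5) → rotate → (1.56192,-1.43542) → ×s → (1.58231,-1.45416) → (1.58,-1.45)
v3: (0.5,0) → rotate → (0.49956,0.02108) → ×s → (0.50608,0.02136) → (0.51,0.02)
v4: (-3.5,4.5) → rotate → (-3.68664,4.34842) → ×s → (-3.73477,4.40519) → (-3.73,4.41)

Cross-section at z=0.25: (-4.03,-0.68) (1.58,-1.45) (0.51,0.02) (-3.73,4.41)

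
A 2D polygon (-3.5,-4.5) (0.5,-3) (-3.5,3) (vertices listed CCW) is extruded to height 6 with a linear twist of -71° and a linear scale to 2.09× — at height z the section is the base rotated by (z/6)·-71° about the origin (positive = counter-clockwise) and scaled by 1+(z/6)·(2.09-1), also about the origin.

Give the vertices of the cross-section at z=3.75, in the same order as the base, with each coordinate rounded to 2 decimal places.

Cross-section at z=3.75: (-9.50,-1.29) (-2.93,-4.19) (-0.68,7.72)

t = z/height = 3.75/6 = 0.625
s = 1 + (scale-1)·z/height = 1 + (2.09-1)·3.75/6 = 1.681250
θ = twist·z/height = -71°·3.75/6 = -44.3750° = -0.774490 rad
cos θ = 0.714778, sin θ = -0.699352 (intermediates below are computed at full precision and shown rounded to 5 d.p.)
v1: (-3.5,-4.5) → rotate → (-5.64880,-0.76877) → ×s → (-9.49705,-1.29249) → (-9.50,-1.29)
v2: (0.5,-3) → rotate → (-1.74067,-2.49401) → ×s → (-2.92649,-4.19305) → (-2.93,-4.19)
v3: (-3.5,3) → rotate → (-0.40367,4.59206) → ×s → (-0.67867,7.72041) → (-0.68,7.72)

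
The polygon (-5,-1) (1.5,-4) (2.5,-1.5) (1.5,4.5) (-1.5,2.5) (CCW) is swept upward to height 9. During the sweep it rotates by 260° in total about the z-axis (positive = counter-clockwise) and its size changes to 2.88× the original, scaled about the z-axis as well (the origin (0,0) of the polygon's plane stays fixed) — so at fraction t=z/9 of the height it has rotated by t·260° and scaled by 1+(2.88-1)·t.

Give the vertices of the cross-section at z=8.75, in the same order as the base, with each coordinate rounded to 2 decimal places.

Cross-section at z=8.75: (1.49,14.34) (-12.06,-0.70) (-6.14,-5.50) (10.90,-7.82) (8.01,1.96)

t = z/height = 8.75/9 = 0.972222
s = 1 + (scale-1)·z/height = 1 + (2.88-1)·8.75/9 = 2.827778
θ = twist·z/height = 260°·8.75/9 = 252.7778° = 4.411804 rad
cos θ = -0.296079, sin θ = -0.955164 (intermediates below are computed at full precision and shown rounded to 5 d.p.)
v1: (-5,-1) → rotate → (0.52523,5.07190) → ×s → (1.48523,14.34220) → (1.49,14.34)
v2: (1.5,-4) → rotate → (-4.26477,-0.24843) → ×s → (-12.05983,-0.70251) → (-12.06,-0.70)
v3: (2.5,-1.5) → rotate → (-2.17294,-1.94379) → ×s → (-6.14460,-5.49661) → (-6.14,-5.50)
v4: (1.5,4.5) → rotate → (3.85412,-2.76510) → ×s → (10.89859,-7.81908) → (10.90,-7.82)
v5: (-1.5,2.5) → rotate → (2.83203,0.69255) → ×s → (8.00834,1.95837) → (8.01,1.96)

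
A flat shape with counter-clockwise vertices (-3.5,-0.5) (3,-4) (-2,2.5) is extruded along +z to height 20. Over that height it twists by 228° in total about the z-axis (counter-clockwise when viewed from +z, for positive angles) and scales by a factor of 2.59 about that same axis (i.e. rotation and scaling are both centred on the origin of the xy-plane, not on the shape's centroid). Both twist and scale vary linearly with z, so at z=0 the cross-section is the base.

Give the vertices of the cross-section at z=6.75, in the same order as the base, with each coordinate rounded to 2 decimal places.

Cross-section at z=6.75: (-0.47,-5.41) (7.03,3.10) (-4.44,-2.13)

t = z/height = 6.75/20 = 0.3375
s = 1 + (scale-1)·z/height = 1 + (2.59-1)·6.75/20 = 1.536625
θ = twist·z/height = 228°·6.75/20 = 76.9500° = 1.343031 rad
cos θ = 0.225801, sin θ = 0.974173 (intermediates below are computed at full precision and shown rounded to 5 d.p.)
v1: (-3.5,-0.5) → rotate → (-0.30322,-3.52251) → ×s → (-0.46593,-5.41277) → (-0.47,-5.41)
v2: (3,-4) → rotate → (4.57410,2.01932) → ×s → (7.02867,3.10293) → (7.03,3.10)
v3: (-2,2.5) → rotate → (-2.88704,-1.38384) → ×s → (-4.43629,-2.12645) → (-4.44,-2.13)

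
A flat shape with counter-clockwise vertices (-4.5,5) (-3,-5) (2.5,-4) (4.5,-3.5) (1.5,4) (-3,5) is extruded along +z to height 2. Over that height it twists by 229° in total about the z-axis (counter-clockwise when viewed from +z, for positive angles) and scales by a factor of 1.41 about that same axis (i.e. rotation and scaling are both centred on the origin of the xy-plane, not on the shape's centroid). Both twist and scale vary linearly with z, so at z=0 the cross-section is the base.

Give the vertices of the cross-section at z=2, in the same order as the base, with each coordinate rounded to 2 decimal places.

t = z/height = 2/2 = 1
s = 1 + (scale-1)·z/height = 1 + (1.41-1)·2/2 = 1.410000
θ = twist·z/height = 229°·2/2 = 229.0000° = 3.996804 rad
cos θ = -0.656059, sin θ = -0.754710 (intermediates below are computed at full precision and shown rounded to 5 d.p.)
v1: (-4.5,5) → rotate → (6.72581,0.11590) → ×s → (9.48340,0.16342) → (9.48,0.16)
v2: (-3,-5) → rotate → (-1.80537,5.54442) → ×s → (-2.54557,7.81764) → (-2.55,7.82)
v3: (2.5,-4) → rotate → (-4.65899,0.73746) → ×s → (-6.56917,1.03982) → (-6.57,1.04)
v4: (4.5,-3.5) → rotate → (-5.59375,-1.09999) → ×s → (-7.88719,-1.55098) → (-7.89,-1.55)
v5: (1.5,4) → rotate → (2.03475,-3.75630) → ×s → (2.86900,-5.29638) → (2.87,-5.30)
v6: (-3,5) → rotate → (5.74172,-1.01617) → ×s → (8.09583,-1.43279) → (8.10,-1.43)

Cross-section at z=2: (9.48,0.16) (-2.55,7.82) (-6.57,1.04) (-7.89,-1.55) (2.87,-5.30) (8.10,-1.43)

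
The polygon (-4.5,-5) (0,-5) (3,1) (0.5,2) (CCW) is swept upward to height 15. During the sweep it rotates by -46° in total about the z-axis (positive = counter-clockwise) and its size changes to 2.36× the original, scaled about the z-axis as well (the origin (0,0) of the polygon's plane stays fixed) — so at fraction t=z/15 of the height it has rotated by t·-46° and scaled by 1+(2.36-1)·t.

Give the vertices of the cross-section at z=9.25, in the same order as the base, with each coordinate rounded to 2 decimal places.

t = z/height = 9.25/15 = 0.616667
s = 1 + (scale-1)·z/height = 1 + (2.36-1)·9.25/15 = 1.838667
θ = twist·z/height = -46°·9.25/15 = -28.3667° = -0.495092 rad
cos θ = 0.879925, sin θ = -0.475112 (intermediates below are computed at full precision and shown rounded to 5 d.p.)
v1: (-4.5,-5) → rotate → (-6.33522,-2.26162) → ×s → (-11.64837,-4.15837) → (-11.65,-4.16)
v2: (0,-5) → rotate → (-2.37556,-4.39963) → ×s → (-4.36787,-8.08945) → (-4.37,-8.09)
v3: (3,1) → rotate → (3.11489,-0.54541) → ×s → (5.72724,-1.00283) → (5.73,-1.00)
v4: (0.5,2) → rotate → (1.39019,1.52229) → ×s → (2.55609,2.79899) → (2.56,2.80)

Cross-section at z=9.25: (-11.65,-4.16) (-4.37,-8.09) (5.73,-1.00) (2.56,2.80)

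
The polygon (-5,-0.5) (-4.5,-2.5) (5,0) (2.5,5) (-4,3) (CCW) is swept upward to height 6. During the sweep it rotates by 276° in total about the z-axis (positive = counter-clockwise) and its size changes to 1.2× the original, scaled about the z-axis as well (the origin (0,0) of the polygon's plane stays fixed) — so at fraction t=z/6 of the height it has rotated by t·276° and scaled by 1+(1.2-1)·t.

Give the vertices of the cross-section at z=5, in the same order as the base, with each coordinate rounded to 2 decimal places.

t = z/height = 5/6 = 0.833333
s = 1 + (scale-1)·z/height = 1 + (1.2-1)·5/6 = 1.166667
θ = twist·z/height = 276°·5/6 = 230.0000° = 4.014257 rad
cos θ = -0.642788, sin θ = -0.766044 (intermediates below are computed at full precision and shown rounded to 5 d.p.)
v1: (-5,-0.5) → rotate → (2.83092,4.15162) → ×s → (3.30274,4.84355) → (3.30,4.84)
v2: (-4.5,-2.5) → rotate → (0.97743,5.05417) → ×s → (1.14034,5.89653) → (1.14,5.90)
v3: (5,0) → rotate → (-3.21394,-3.83022) → ×s → (-3.74959,-4.46859) → (-3.75,-4.47)
v4: (2.5,5) → rotate → (2.22325,-5.12905) → ×s → (2.59380,-5.98389) → (2.59,-5.98)
v5: (-4,3) → rotate → (4.86928,1.13581) → ×s → (5.68083,1.32512) → (5.68,1.33)

Cross-section at z=5: (3.30,4.84) (1.14,5.90) (-3.75,-4.47) (2.59,-5.98) (5.68,1.33)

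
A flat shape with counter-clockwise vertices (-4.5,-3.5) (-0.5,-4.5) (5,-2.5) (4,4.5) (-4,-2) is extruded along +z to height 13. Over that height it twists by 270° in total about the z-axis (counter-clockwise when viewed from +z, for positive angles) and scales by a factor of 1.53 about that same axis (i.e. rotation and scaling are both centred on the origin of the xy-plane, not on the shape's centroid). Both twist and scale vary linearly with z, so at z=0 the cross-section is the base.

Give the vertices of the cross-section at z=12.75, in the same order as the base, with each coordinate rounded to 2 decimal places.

Cross-section at z=12.75: (-4.68,7.29) (-6.74,1.38) (-4.47,-7.22) (6.26,-6.67) (-2.48,6.33)

t = z/height = 12.75/13 = 0.980769
s = 1 + (scale-1)·z/height = 1 + (1.53-1)·12.75/13 = 1.519808
θ = twist·z/height = 270°·12.75/13 = 264.8077° = 4.621766 rad
cos θ = -0.090499, sin θ = -0.995897 (intermediates below are computed at full precision and shown rounded to 5 d.p.)
v1: (-4.5,-3.5) → rotate → (-3.07839,4.79828) → ×s → (-4.67857,7.29246) → (-4.68,7.29)
v2: (-0.5,-4.5) → rotate → (-4.43629,0.90519) → ×s → (-6.74230,1.37572) → (-6.74,1.38)
v3: (5,-2.5) → rotate → (-2.94224,-4.75324) → ×s → (-4.47163,-7.22400) → (-4.47,-7.22)
v4: (4,4.5) → rotate → (4.11954,-4.39083) → ×s → (6.26091,-6.67322) → (6.26,-6.67)
v5: (-4,-2) → rotate → (-1.62980,4.16458) → ×s → (-2.47698,6.32937) → (-2.48,6.33)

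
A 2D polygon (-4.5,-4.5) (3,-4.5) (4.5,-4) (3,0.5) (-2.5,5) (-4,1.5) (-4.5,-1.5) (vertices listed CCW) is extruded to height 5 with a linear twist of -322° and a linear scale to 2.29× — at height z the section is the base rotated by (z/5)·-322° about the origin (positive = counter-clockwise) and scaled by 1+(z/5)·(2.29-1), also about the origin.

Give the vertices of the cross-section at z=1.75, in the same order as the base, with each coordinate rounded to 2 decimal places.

Cross-section at z=1.75: (-3.51,8.55) (-7.71,-1.50) (-7.88,-3.79) (-1.01,-4.30) (8.10,0.55) (4.25,4.52) (0.51,6.87)

t = z/height = 1.75/5 = 0.35
s = 1 + (scale-1)·z/height = 1 + (2.29-1)·1.75/5 = 1.451500
θ = twist·z/height = -322°·1.75/5 = -112.7000° = -1.966986 rad
cos θ = -0.385906, sin θ = -0.922538 (intermediates below are computed at full precision and shown rounded to 5 d.p.)
v1: (-4.5,-4.5) → rotate → (-2.41484,5.88800) → ×s → (-3.50515,8.54643) → (-3.51,8.55)
v2: (3,-4.5) → rotate → (-5.30914,-1.03104) → ×s → (-7.70622,-1.49655) → (-7.71,-1.50)
v3: (4.5,-4) → rotate → (-5.42673,-2.60780) → ×s → (-7.87690,-3.78522) → (-7.88,-3.79)
v4: (3,0.5) → rotate → (-0.69645,-2.96057) → ×s → (-1.01090,-4.29726) → (-1.01,-4.30)
v5: (-2.5,5) → rotate → (5.57746,0.37682) → ×s → (8.09568,0.54695) → (8.10,0.55)
v6: (-4,1.5) → rotate → (2.92743,3.11129) → ×s → (4.24917,4.51604) → (4.25,4.52)
v7: (-4.5,-1.5) → rotate → (0.35277,4.73028) → ×s → (0.51205,6.86600) → (0.51,6.87)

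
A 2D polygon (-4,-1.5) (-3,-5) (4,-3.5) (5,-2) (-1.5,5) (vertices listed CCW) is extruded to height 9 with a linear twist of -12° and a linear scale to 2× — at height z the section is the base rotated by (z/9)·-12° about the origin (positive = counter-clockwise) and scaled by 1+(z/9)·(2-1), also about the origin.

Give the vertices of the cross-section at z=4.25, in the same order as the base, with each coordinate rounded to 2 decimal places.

Cross-section at z=4.25: (-6.08,-1.62) (-5.12,-6.89) (5.35,-5.71) (7.03,-3.66) (-1.47,7.54)

t = z/height = 4.25/9 = 0.472222
s = 1 + (scale-1)·z/height = 1 + (2-1)·4.25/9 = 1.472222
θ = twist·z/height = -12°·4.25/9 = -5.6667° = -0.098902 rad
cos θ = 0.995113, sin θ = -0.098741 (intermediates below are computed at full precision and shown rounded to 5 d.p.)
v1: (-4,-1.5) → rotate → (-4.12856,-1.09771) → ×s → (-6.07816,-1.61607) → (-6.08,-1.62)
v2: (-3,-5) → rotate → (-3.47904,-4.67934) → ×s → (-5.12193,-6.88903) → (-5.12,-6.89)
v3: (4,-3.5) → rotate → (3.63486,-3.87786) → ×s → (5.35132,-5.70907) → (5.35,-5.71)
v4: (5,-2) → rotate → (4.77808,-2.48393) → ×s → (7.03440,-3.65690) → (7.03,-3.66)
v5: (-1.5,5) → rotate → (-0.99897,5.12368) → ×s → (-1.47070,7.54319) → (-1.47,7.54)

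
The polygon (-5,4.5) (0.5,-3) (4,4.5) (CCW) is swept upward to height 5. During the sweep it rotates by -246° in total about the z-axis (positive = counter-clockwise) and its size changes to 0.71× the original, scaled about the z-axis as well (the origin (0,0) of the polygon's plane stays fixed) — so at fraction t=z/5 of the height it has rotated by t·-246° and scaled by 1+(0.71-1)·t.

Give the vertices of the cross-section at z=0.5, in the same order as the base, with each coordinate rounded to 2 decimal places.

t = z/height = 0.5/5 = 0.1
s = 1 + (scale-1)·z/height = 1 + (0.71-1)·0.5/5 = 0.971000
θ = twist·z/height = -246°·0.5/5 = -24.6000° = -0.429351 rad
cos θ = 0.909236, sin θ = -0.416281 (intermediates below are computed at full precision and shown rounded to 5 d.p.)
v1: (-5,4.5) → rotate → (-2.67292,6.17297) → ×s → (-2.59540,5.99395) → (-2.60,5.99)
v2: (0.5,-3) → rotate → (-0.79422,-2.93585) → ×s → (-0.77119,-2.85071) → (-0.77,-2.85)
v3: (4,4.5) → rotate → (5.51021,2.42644) → ×s → (5.35041,2.35607) → (5.35,2.36)

Cross-section at z=0.5: (-2.60,5.99) (-0.77,-2.85) (5.35,2.36)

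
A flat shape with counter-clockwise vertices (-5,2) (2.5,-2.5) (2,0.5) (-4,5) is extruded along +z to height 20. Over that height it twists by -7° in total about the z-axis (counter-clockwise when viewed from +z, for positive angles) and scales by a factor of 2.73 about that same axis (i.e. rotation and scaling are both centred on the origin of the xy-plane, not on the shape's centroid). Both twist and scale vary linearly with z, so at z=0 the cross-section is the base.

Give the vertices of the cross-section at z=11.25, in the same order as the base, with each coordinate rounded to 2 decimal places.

Cross-section at z=11.25: (-9.57,4.61) (4.58,-5.26) (4.00,0.71) (-7.20,10.38)

t = z/height = 11.25/20 = 0.5625
s = 1 + (scale-1)·z/height = 1 + (2.73-1)·11.25/20 = 1.973125
θ = twist·z/height = -7°·11.25/20 = -3.9375° = -0.068722 rad
cos θ = 0.997640, sin θ = -0.068668 (intermediates below are computed at full precision and shown rounded to 5 d.p.)
v1: (-5,2) → rotate → (-4.85086,2.33862) → ×s → (-9.57136,4.61439) → (-9.57,4.61)
v2: (2.5,-2.5) → rotate → (2.32243,-2.66577) → ×s → (4.58244,-5.25990) → (4.58,-5.26)
v3: (2,0.5) → rotate → (2.02961,0.36148) → ×s → (4.00468,0.71325) → (4.00,0.71)
v4: (-4,5) → rotate → (-3.64722,5.26287) → ×s → (-7.19641,10.38430) → (-7.20,10.38)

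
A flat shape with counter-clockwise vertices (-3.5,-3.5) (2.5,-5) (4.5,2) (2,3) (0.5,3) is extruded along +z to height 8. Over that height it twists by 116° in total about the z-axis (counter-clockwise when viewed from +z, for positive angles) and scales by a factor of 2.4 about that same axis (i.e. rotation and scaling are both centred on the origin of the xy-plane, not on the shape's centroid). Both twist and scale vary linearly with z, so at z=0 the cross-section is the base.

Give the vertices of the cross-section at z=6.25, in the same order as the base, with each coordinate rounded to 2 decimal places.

Cross-section at z=6.25: (7.41,-7.25) (10.41,5.35) (-4.29,9.38) (-6.33,4.12) (-6.29,0.98)

t = z/height = 6.25/8 = 0.78125
s = 1 + (scale-1)·z/height = 1 + (2.4-1)·6.25/8 = 2.093750
θ = twist·z/height = 116°·6.25/8 = 90.6250° = 1.581705 rad
cos θ = -0.010908, sin θ = 0.999941 (intermediates below are computed at full precision and shown rounded to 5 d.p.)
v1: (-3.5,-3.5) → rotate → (3.53797,-3.46161) → ×s → (7.40762,-7.24775) → (7.41,-7.25)
v2: (2.5,-5) → rotate → (4.97243,2.55439) → ×s → (10.41103,5.34826) → (10.41,5.35)
v3: (4.5,2) → rotate → (-2.04897,4.47792) → ×s → (-4.29003,9.37564) → (-4.29,9.38)
v4: (2,3) → rotate → (-3.02164,1.96716) → ×s → (-6.32655,4.11873) → (-6.33,4.12)
v5: (0.5,3) → rotate → (-3.00528,0.46725) → ×s → (-6.29230,0.97830) → (-6.29,0.98)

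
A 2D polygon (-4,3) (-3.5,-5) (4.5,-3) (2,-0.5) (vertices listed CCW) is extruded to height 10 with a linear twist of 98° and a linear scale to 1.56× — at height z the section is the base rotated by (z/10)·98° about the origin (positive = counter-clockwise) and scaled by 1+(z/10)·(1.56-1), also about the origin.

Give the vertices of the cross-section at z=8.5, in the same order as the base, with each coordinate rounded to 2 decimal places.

Cross-section at z=8.5: (-5.09,-5.35) (6.73,-5.99) (5.17,6.08) (1.08,2.85)

t = z/height = 8.5/10 = 0.85
s = 1 + (scale-1)·z/height = 1 + (1.56-1)·8.5/10 = 1.476000
θ = twist·z/height = 98°·8.5/10 = 83.3000° = 1.453859 rad
cos θ = 0.116671, sin θ = 0.993171 (intermediates below are computed at full precision and shown rounded to 5 d.p.)
v1: (-4,3) → rotate → (-3.44619,-3.62267) → ×s → (-5.08658,-5.34706) → (-5.09,-5.35)
v2: (-3.5,-5) → rotate → (4.55751,-4.05945) → ×s → (6.72688,-5.99175) → (6.73,-5.99)
v3: (4.5,-3) → rotate → (3.50453,4.11926) → ×s → (5.17269,6.08002) → (5.17,6.08)
v4: (2,-0.5) → rotate → (0.72993,1.92801) → ×s → (1.07737,2.84574) → (1.08,2.85)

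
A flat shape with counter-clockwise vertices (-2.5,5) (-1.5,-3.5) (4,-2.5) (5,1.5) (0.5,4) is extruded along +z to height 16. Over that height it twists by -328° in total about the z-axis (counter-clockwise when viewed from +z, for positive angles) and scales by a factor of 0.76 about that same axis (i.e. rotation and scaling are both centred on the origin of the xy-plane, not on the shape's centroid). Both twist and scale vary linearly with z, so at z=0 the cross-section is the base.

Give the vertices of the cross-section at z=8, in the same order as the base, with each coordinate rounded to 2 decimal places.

t = z/height = 8/16 = 0.5
s = 1 + (scale-1)·z/height = 1 + (0.76-1)·8/16 = 0.880000
θ = twist·z/height = -328°·8/16 = -164.0000° = -2.862340 rad
cos θ = -0.961262, sin θ = -0.275637 (intermediates below are computed at full precision and shown rounded to 5 d.p.)
v1: (-2.5,5) → rotate → (3.78134,-4.11722) → ×s → (3.32758,-3.62315) → (3.33,-3.62)
v2: (-1.5,-3.5) → rotate → (0.47716,3.77787) → ×s → (0.41990,3.32453) → (0.42,3.32)
v3: (4,-2.5) → rotate → (-4.53414,1.30060) → ×s → (-3.99004,1.14453) → (-3.99,1.14)
v4: (5,1.5) → rotate → (-4.39285,-2.82008) → ×s → (-3.86571,-2.48167) → (-3.87,-2.48)
v5: (0.5,4) → rotate → (0.62192,-3.98287) → ×s → (0.54729,-3.50492) → (0.55,-3.50)

Cross-section at z=8: (3.33,-3.62) (0.42,3.32) (-3.99,1.14) (-3.87,-2.48) (0.55,-3.50)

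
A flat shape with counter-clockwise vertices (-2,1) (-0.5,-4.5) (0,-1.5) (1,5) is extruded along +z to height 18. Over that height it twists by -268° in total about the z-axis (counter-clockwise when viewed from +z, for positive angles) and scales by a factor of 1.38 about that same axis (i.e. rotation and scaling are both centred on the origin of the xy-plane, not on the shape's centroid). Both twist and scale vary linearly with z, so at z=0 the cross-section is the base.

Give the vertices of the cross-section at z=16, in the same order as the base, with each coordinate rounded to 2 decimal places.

t = z/height = 16/18 = 0.888889
s = 1 + (scale-1)·z/height = 1 + (1.38-1)·16/18 = 1.337778
θ = twist·z/height = -268°·16/18 = -238.2222° = -4.157762 rad
cos θ = -0.526626, sin θ = 0.850097 (intermediates below are computed at full precision and shown rounded to 5 d.p.)
v1: (-2,1) → rotate → (0.20316,-2.22682) → ×s → (0.27178,-2.97899) → (0.27,-2.98)
v2: (-0.5,-4.5) → rotate → (4.08875,1.94477) → ×s → (5.46984,2.60167) → (5.47,2.60)
v3: (0,-1.5) → rotate → (1.27515,0.78994) → ×s → (1.70586,1.05676) → (1.71,1.06)
v4: (1,5) → rotate → (-4.77711,-1.78303) → ×s → (-6.39071,-2.38530) → (-6.39,-2.39)

Cross-section at z=16: (0.27,-2.98) (5.47,2.60) (1.71,1.06) (-6.39,-2.39)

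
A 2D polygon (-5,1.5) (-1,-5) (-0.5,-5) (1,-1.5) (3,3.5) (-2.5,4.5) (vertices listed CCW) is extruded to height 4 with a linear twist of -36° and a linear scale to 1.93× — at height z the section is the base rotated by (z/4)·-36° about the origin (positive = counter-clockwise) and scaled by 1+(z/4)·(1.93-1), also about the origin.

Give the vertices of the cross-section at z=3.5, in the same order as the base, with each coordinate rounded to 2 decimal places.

Cross-section at z=3.5: (-6.31,7.06) (-6.28,-6.78) (-5.51,-7.26) (0.12,-3.27) (7.96,2.57) (0.40,9.33)

t = z/height = 3.5/4 = 0.875
s = 1 + (scale-1)·z/height = 1 + (1.93-1)·3.5/4 = 1.813750
θ = twist·z/height = -36°·3.5/4 = -31.5000° = -0.549779 rad
cos θ = 0.852640, sin θ = -0.522499 (intermediates below are computed at full precision and shown rounded to 5 d.p.)
v1: (-5,1.5) → rotate → (-3.47945,3.89145) → ×s → (-6.31086,7.05812) → (-6.31,7.06)
v2: (-1,-5) → rotate → (-3.46513,-3.74070) → ×s → (-6.28488,-6.78470) → (-6.28,-6.78)
v3: (-0.5,-5) → rotate → (-3.03881,-4.00195) → ×s → (-5.51165,-7.25854) → (-5.51,-7.26)
v4: (1,-1.5) → rotate → (0.06889,-1.80146) → ×s → (0.12495,-3.26740) → (0.12,-3.27)
v5: (3,3.5) → rotate → (4.38667,1.41674) → ×s → (7.95631,2.56962) → (7.96,2.57)
v6: (-2.5,4.5) → rotate → (0.21964,5.14313) → ×s → (0.39838,9.32835) → (0.40,9.33)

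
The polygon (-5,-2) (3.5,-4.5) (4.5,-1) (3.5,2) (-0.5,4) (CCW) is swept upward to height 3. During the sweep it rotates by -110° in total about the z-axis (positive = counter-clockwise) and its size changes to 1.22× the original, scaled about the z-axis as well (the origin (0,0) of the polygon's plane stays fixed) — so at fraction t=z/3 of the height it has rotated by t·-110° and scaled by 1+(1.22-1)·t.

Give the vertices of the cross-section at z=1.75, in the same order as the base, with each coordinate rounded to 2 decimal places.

Cross-section at z=1.75: (-4.49,4.09) (-2.85,-5.77) (1.20,-5.06) (3.75,-2.57) (3.82,2.47)

t = z/height = 1.75/3 = 0.583333
s = 1 + (scale-1)·z/height = 1 + (1.22-1)·1.75/3 = 1.128333
θ = twist·z/height = -110°·1.75/3 = -64.1667° = -1.119920 rad
cos θ = 0.435755, sin θ = -0.900065 (intermediates below are computed at full precision and shown rounded to 5 d.p.)
v1: (-5,-2) → rotate → (-3.97890,3.62882) → ×s → (-4.48953,4.09452) → (-4.49,4.09)
v2: (3.5,-4.5) → rotate → (-2.52515,-5.11113) → ×s → (-2.84921,-5.76705) → (-2.85,-5.77)
v3: (4.5,-1) → rotate → (1.06083,-4.48605) → ×s → (1.19697,-5.06176) → (1.20,-5.06)
v4: (3.5,2) → rotate → (3.32527,-2.27872) → ×s → (3.75202,-2.57115) → (3.75,-2.57)
v5: (-0.5,4) → rotate → (3.38238,2.19305) → ×s → (3.81646,2.47449) → (3.82,2.47)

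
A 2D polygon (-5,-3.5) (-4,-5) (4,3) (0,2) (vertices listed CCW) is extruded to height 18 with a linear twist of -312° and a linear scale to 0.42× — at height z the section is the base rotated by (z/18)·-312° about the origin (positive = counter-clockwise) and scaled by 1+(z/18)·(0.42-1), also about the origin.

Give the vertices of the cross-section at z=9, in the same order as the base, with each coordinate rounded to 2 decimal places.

Cross-section at z=9: (2.23,3.71) (1.15,4.40) (-1.73,-3.10) (0.58,-1.30)

t = z/height = 9/18 = 0.5
s = 1 + (scale-1)·z/height = 1 + (0.42-1)·9/18 = 0.710000
θ = twist·z/height = -312°·9/18 = -156.0000° = -2.722714 rad
cos θ = -0.913545, sin θ = -0.406737 (intermediates below are computed at full precision and shown rounded to 5 d.p.)
v1: (-5,-3.5) → rotate → (3.14415,5.23109) → ×s → (2.23235,3.71408) → (2.23,3.71)
v2: (-4,-5) → rotate → (1.62050,6.19467) → ×s → (1.15055,4.39822) → (1.15,4.40)
v3: (4,3) → rotate → (-2.43397,-4.36758) → ×s → (-1.72812,-3.10098) → (-1.73,-3.10)
v4: (0,2) → rotate → (0.81347,-1.82709) → ×s → (0.57757,-1.29723) → (0.58,-1.30)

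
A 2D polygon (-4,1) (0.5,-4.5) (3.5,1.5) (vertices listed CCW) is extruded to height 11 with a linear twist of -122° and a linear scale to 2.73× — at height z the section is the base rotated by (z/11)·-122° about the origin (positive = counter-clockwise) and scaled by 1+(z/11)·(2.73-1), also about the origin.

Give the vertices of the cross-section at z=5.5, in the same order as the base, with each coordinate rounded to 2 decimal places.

Cross-section at z=5.5: (-1.99,7.43) (-6.89,-4.88) (5.61,-4.35)

t = z/height = 5.5/11 = 0.5
s = 1 + (scale-1)·z/height = 1 + (2.73-1)·5.5/11 = 1.865000
θ = twist·z/height = -122°·5.5/11 = -61.0000° = -1.064651 rad
cos θ = 0.484810, sin θ = -0.874620 (intermediates below are computed at full precision and shown rounded to 5 d.p.)
v1: (-4,1) → rotate → (-1.06462,3.98329) → ×s → (-1.98551,7.42883) → (-1.99,7.43)
v2: (0.5,-4.5) → rotate → (-3.69338,-2.61895) → ×s → (-6.88816,-4.88435) → (-6.89,-4.88)
v3: (3.5,1.5) → rotate → (3.00876,-2.33395) → ×s → (5.61134,-4.35283) → (5.61,-4.35)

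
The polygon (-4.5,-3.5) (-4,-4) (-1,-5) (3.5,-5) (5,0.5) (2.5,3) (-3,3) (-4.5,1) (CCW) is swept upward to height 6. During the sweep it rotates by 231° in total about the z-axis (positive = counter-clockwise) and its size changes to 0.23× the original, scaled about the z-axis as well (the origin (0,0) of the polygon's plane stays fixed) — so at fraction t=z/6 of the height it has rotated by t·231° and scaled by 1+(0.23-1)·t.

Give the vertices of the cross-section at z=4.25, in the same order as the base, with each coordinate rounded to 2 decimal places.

t = z/height = 4.25/6 = 0.708333
s = 1 + (scale-1)·z/height = 1 + (0.23-1)·4.25/6 = 0.454583
θ = twist·z/height = 231°·4.25/6 = 163.6250° = 2.855795 rad
cos θ = -0.959437, sin θ = 0.281923 (intermediates below are computed at full precision and shown rounded to 5 d.p.)
v1: (-4.5,-3.5) → rotate → (5.30420,2.08938) → ×s → (2.41120,0.94980) → (2.41,0.95)
v2: (-4,-4) → rotate → (4.96544,2.71006) → ×s → (2.25721,1.23195) → (2.26,1.23)
v3: (-1,-5) → rotate → (2.36905,4.51526) → ×s → (1.07693,2.05256) → (1.08,2.05)
v4: (3.5,-5) → rotate → (-1.94842,5.78392) → ×s → (-0.88572,2.62927) → (-0.89,2.63)
v5: (5,0.5) → rotate → (-4.93815,0.92990) → ×s → (-2.24480,0.42272) → (-2.24,0.42)
v6: (2.5,3) → rotate → (-3.24436,-2.17350) → ×s → (-1.47483,-0.98804) → (-1.47,-0.99)
v7: (-3,3) → rotate → (2.03254,-3.72408) → ×s → (0.92396,-1.69290) → (0.92,-1.69)
v8: (-4.5,1) → rotate → (4.03554,-2.22809) → ×s → (1.83449,-1.01285) → (1.83,-1.01)

Cross-section at z=4.25: (2.41,0.95) (2.26,1.23) (1.08,2.05) (-0.89,2.63) (-2.24,0.42) (-1.47,-0.99) (0.92,-1.69) (1.83,-1.01)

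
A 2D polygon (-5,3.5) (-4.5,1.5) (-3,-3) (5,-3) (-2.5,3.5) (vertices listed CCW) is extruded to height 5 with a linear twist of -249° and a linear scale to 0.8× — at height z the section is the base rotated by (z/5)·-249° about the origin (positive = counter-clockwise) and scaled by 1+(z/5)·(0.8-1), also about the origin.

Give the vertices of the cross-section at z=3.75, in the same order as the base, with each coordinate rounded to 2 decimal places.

t = z/height = 3.75/5 = 0.75
s = 1 + (scale-1)·z/height = 1 + (0.8-1)·3.75/5 = 0.850000
θ = twist·z/height = -249°·3.75/5 = -186.7500° = -3.259402 rad
cos θ = -0.993068, sin θ = 0.117537 (intermediates below are computed at full precision and shown rounded to 5 d.p.)
v1: (-5,3.5) → rotate → (4.55396,-4.06343) → ×s → (3.87087,-3.45391) → (3.87,-3.45)
v2: (-4.5,1.5) → rotate → (4.29250,-2.01852) → ×s → (3.64863,-1.71574) → (3.65,-1.72)
v3: (-3,-3) → rotate → (3.33182,2.62659) → ×s → (2.83204,2.23260) → (2.83,2.23)
v4: (5,-3) → rotate → (-4.61273,3.56689) → ×s → (-3.92082,3.03186) → (-3.92,3.03)
v5: (-2.5,3.5) → rotate → (2.07129,-3.76958) → ×s → (1.76060,-3.20415) → (1.76,-3.20)

Cross-section at z=3.75: (3.87,-3.45) (3.65,-1.72) (2.83,2.23) (-3.92,3.03) (1.76,-3.20)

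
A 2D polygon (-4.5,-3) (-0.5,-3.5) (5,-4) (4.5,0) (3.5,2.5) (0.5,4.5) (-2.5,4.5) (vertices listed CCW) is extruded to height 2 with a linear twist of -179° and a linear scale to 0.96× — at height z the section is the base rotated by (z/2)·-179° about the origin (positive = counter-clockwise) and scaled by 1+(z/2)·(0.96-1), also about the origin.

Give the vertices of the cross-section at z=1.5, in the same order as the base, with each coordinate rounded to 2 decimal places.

t = z/height = 1.5/2 = 0.75
s = 1 + (scale-1)·z/height = 1 + (0.96-1)·1.5/2 = 0.970000
θ = twist·z/height = -179°·1.5/2 = -134.2500° = -2.343105 rad
cos θ = -0.697790, sin θ = -0.716302 (intermediates below are computed at full precision and shown rounded to 5 d.p.)
v1: (-4.5,-3) → rotate → (0.99115,5.31673) → ×s → (0.96142,5.15723) → (0.96,5.16)
v2: (-0.5,-3.5) → rotate → (-2.15816,2.80042) → ×s → (-2.09342,2.71641) → (-2.09,2.72)
v3: (5,-4) → rotate → (-6.35416,-0.79035) → ×s → (-6.16354,-0.76664) → (-6.16,-0.77)
v4: (4.5,0) → rotate → (-3.14006,-3.22336) → ×s → (-3.04586,-3.12666) → (-3.05,-3.13)
v5: (3.5,2.5) → rotate → (-0.65151,-4.25153) → ×s → (-0.63197,-4.12399) → (-0.63,-4.12)
v6: (0.5,4.5) → rotate → (2.87446,-3.49821) → ×s → (2.78823,-3.39326) → (2.79,-3.39)
v7: (-2.5,4.5) → rotate → (4.96783,-1.34930) → ×s → (4.81880,-1.30882) → (4.82,-1.31)

Cross-section at z=1.5: (0.96,5.16) (-2.09,2.72) (-6.16,-0.77) (-3.05,-3.13) (-0.63,-4.12) (2.79,-3.39) (4.82,-1.31)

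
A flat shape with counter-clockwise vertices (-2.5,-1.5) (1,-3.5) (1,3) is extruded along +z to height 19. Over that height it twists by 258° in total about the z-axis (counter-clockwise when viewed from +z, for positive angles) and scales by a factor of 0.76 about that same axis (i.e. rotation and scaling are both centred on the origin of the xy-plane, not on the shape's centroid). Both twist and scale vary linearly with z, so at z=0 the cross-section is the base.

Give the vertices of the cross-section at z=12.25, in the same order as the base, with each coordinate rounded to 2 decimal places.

t = z/height = 12.25/19 = 0.644737
s = 1 + (scale-1)·z/height = 1 + (0.76-1)·12.25/19 = 0.845263
θ = twist·z/height = 258°·12.25/19 = 166.3421° = 2.903217 rad
cos θ = -0.971723, sin θ = 0.236124 (intermediates below are computed at full precision and shown rounded to 5 d.p.)
v1: (-2.5,-1.5) → rotate → (2.78349,0.86727) → ×s → (2.35278,0.73307) → (2.35,0.73)
v2: (1,-3.5) → rotate → (-0.14529,3.63715) → ×s → (-0.12281,3.07435) → (-0.12,3.07)
v3: (1,3) → rotate → (-1.68010,-2.67904) → ×s → (-1.42012,-2.26450) → (-1.42,-2.26)

Cross-section at z=12.25: (2.35,0.73) (-0.12,3.07) (-1.42,-2.26)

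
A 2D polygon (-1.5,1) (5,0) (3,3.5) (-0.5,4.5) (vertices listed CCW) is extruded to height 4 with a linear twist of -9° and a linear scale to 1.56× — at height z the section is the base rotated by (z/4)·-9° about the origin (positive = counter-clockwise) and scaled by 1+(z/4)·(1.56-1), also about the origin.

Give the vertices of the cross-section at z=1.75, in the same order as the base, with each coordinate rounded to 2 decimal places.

t = z/height = 1.75/4 = 0.4375
s = 1 + (scale-1)·z/height = 1 + (1.56-1)·1.75/4 = 1.245000
θ = twist·z/height = -9°·1.75/4 = -3.9375° = -0.068722 rad
cos θ = 0.997640, sin θ = -0.068668 (intermediates below are computed at full precision and shown rounded to 5 d.p.)
v1: (-1.5,1) → rotate → (-1.42779,1.10064) → ×s → (-1.77760,1.37030) → (-1.78,1.37)
v2: (5,0) → rotate → (4.98820,-0.34334) → ×s → (6.21031,-0.42746) → (6.21,-0.43)
v3: (3,3.5) → rotate → (3.23326,3.28573) → ×s → (4.02541,4.09074) → (4.03,4.09)
v4: (-0.5,4.5) → rotate → (-0.18981,4.52371) → ×s → (-0.23632,5.63202) → (-0.24,5.63)

Cross-section at z=1.75: (-1.78,1.37) (6.21,-0.43) (4.03,4.09) (-0.24,5.63)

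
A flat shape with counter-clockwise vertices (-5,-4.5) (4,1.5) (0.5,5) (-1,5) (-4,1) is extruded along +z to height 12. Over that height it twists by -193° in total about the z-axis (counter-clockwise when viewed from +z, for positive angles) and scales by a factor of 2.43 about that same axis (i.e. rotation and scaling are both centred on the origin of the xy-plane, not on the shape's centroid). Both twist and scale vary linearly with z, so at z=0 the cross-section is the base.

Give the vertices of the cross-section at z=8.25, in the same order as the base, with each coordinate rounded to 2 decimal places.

t = z/height = 8.25/12 = 0.6875
s = 1 + (scale-1)·z/height = 1 + (2.43-1)·8.25/12 = 1.983125
θ = twist·z/height = -193°·8.25/12 = -132.6875° = -2.315834 rad
cos θ = -0.677999, sin θ = -0.735063 (intermediates below are computed at full precision and shown rounded to 5 d.p.)
v1: (-5,-4.5) → rotate → (0.08222,6.72631) → ×s → (0.16304,13.33911) → (0.16,13.34)
v2: (4,1.5) → rotate → (-1.60940,-3.95725) → ×s → (-3.19165,-7.84772) → (-3.19,-7.85)
v3: (0.5,5) → rotate → (3.33631,-3.75753) → ×s → (6.61633,-7.45165) → (6.62,-7.45)
v4: (-1,5) → rotate → (4.35331,-2.65493) → ×s → (8.63316,-5.26507) → (8.63,-5.27)
v5: (-4,1) → rotate → (3.44706,2.26225) → ×s → (6.83595,4.48633) → (6.84,4.49)

Cross-section at z=8.25: (0.16,13.34) (-3.19,-7.85) (6.62,-7.45) (8.63,-5.27) (6.84,4.49)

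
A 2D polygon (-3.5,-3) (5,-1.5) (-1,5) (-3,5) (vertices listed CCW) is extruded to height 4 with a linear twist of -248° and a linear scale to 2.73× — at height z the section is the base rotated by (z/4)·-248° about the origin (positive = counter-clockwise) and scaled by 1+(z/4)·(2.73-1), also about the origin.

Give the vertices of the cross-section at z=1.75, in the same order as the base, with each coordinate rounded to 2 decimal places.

Cross-section at z=1.75: (-3.05,7.50) (-5.29,-7.49) (8.89,-1.12) (10.00,2.21)

t = z/height = 1.75/4 = 0.4375
s = 1 + (scale-1)·z/height = 1 + (2.73-1)·1.75/4 = 1.756875
θ = twist·z/height = -248°·1.75/4 = -108.5000° = -1.893682 rad
cos θ = -0.317305, sin θ = -0.948324 (intermediates below are computed at full precision and shown rounded to 5 d.p.)
v1: (-3.5,-3) → rotate → (-1.73440,4.27105) → ×s → (-3.04713,7.50370) → (-3.05,7.50)
v2: (5,-1.5) → rotate → (-3.00901,-4.26566) → ×s → (-5.28645,-7.49423) → (-5.29,-7.49)
v3: (-1,5) → rotate → (5.05892,-0.63820) → ×s → (8.88790,-1.12124) → (8.89,-1.12)
v4: (-3,5) → rotate → (5.69353,1.25845) → ×s → (10.00282,2.21094) → (10.00,2.21)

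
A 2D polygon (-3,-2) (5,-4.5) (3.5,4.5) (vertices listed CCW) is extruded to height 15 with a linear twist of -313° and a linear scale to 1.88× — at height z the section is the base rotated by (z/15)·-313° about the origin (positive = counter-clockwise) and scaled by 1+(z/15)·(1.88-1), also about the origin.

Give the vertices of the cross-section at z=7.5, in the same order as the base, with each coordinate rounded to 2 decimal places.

Cross-section at z=7.5: (2.81,4.36) (-9.19,3.07) (-2.04,-7.95)

t = z/height = 7.5/15 = 0.5
s = 1 + (scale-1)·z/height = 1 + (1.88-1)·7.5/15 = 1.440000
θ = twist·z/height = -313°·7.5/15 = -156.5000° = -2.731440 rad
cos θ = -0.917060, sin θ = -0.398749 (intermediates below are computed at full precision and shown rounded to 5 d.p.)
v1: (-3,-2) → rotate → (1.95368,3.03037) → ×s → (2.81330,4.36373) → (2.81,4.36)
v2: (5,-4.5) → rotate → (-6.37967,2.13302) → ×s → (-9.18673,3.07156) → (-9.19,3.07)
v3: (3.5,4.5) → rotate → (-1.41534,-5.52239) → ×s → (-2.03809,-7.95224) → (-2.04,-7.95)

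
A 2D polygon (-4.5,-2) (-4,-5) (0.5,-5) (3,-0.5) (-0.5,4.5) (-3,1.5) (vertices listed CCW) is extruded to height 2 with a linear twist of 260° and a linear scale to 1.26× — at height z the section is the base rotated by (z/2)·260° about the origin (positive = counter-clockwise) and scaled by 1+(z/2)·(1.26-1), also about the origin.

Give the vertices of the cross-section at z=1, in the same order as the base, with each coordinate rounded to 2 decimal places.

Cross-section at z=1: (5.00,-2.44) (7.23,0.17) (3.96,4.06) (-1.75,2.96) (-3.53,-3.70) (0.88,-3.69)

t = z/height = 1/2 = 0.5
s = 1 + (scale-1)·z/height = 1 + (1.26-1)·1/2 = 1.130000
θ = twist·z/height = 260°·1/2 = 130.0000° = 2.268928 rad
cos θ = -0.642788, sin θ = 0.766044 (intermediates below are computed at full precision and shown rounded to 5 d.p.)
v1: (-4.5,-2) → rotate → (4.42463,-2.16162) → ×s → (4.99984,-2.44264) → (5.00,-2.44)
v2: (-4,-5) → rotate → (6.40137,0.14976) → ×s → (7.23355,0.16923) → (7.23,0.17)
v3: (0.5,-5) → rotate → (3.50883,3.59696) → ×s → (3.96498,4.06457) → (3.96,4.06)
v4: (3,-0.5) → rotate → (-1.54534,2.61953) → ×s → (-1.74623,2.96007) → (-1.75,2.96)
v5: (-0.5,4.5) → rotate → (-3.12581,-3.27557) → ×s → (-3.53216,-3.70139) → (-3.53,-3.70)
v6: (-3,1.5) → rotate → (0.77930,-3.26231) → ×s → (0.88060,-3.68642) → (0.88,-3.69)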